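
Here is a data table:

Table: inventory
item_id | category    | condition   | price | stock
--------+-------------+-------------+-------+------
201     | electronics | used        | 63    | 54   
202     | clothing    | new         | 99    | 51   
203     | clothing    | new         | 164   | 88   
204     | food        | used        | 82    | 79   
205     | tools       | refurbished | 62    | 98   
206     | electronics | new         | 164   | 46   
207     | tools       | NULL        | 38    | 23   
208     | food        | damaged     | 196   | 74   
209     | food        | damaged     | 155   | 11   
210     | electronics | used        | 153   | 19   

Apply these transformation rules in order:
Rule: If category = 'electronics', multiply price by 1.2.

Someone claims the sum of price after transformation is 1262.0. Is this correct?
No, the correct result is 1252.0.

Step 1: Calculate the correct sum after transformation
Step 2: Apply multiplier 1.2 to records where category = 'electronics'
Step 3: Correct result = 1252.0
Step 4: Claimed result = 1262.0
Step 5: 1252.0 ≠ 1262.0
Conclusion: The claimed result is incorrect. The correct answer is 1252.0.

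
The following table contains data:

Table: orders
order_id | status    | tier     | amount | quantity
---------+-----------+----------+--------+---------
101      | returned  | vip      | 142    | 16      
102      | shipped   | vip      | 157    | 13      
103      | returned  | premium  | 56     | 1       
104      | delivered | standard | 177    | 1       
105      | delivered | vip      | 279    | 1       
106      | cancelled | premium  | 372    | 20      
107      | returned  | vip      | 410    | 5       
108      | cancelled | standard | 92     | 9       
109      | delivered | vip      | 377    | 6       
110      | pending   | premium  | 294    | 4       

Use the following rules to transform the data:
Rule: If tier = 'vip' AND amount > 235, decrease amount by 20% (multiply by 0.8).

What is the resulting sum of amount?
2142.8

Step 1: Find records where tier = 'vip' AND amount > 235
Step 2: 3 records match, summing to 1066
Step 3: After multiplier: 1066 × 0.8 = 852.8
Step 4: Unaffected records sum: 1290
Step 5: Final sum = 852.8 + 1290 = 2142.8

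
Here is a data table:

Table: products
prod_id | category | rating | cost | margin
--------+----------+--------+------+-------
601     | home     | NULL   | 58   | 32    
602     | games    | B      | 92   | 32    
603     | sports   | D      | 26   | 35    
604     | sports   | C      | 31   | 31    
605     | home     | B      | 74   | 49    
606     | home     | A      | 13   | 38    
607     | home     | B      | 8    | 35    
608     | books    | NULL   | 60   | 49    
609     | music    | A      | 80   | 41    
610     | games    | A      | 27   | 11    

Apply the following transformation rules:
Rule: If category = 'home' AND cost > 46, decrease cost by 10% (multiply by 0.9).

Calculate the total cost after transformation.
455.8

Step 1: Find records where category = 'home' AND cost > 46
Step 2: 2 records match, summing to 132
Step 3: After multiplier: 132 × 0.9 = 118.8
Step 4: Unaffected records sum: 337
Step 5: Final sum = 118.8 + 337 = 455.8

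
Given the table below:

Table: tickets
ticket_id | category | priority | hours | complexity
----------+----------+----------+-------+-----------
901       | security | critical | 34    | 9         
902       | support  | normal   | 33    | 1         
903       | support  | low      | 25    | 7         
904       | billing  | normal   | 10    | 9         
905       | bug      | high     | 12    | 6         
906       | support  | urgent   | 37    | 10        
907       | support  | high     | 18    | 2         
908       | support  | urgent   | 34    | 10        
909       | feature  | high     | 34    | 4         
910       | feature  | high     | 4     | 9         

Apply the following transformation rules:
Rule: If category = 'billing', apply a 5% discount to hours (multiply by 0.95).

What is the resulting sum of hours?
240.5

Step 1: Records with category = 'billing' have total hours = 10
Step 2: Apply multiplier: 10 × 0.95 = 9.5
Step 3: Other records total: 231
Step 4: Final sum = 9.5 + 231 = 240.5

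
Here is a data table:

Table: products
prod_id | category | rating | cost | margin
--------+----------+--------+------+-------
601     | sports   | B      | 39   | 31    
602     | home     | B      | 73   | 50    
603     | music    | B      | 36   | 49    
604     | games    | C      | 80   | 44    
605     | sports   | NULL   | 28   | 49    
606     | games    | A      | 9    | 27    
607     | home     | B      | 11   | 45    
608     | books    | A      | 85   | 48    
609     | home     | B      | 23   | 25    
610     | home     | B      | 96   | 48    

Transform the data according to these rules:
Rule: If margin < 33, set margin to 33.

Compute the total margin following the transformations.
432

Step 1: 3 records have margin < 33
Step 2: These records originally summed to 83
Step 3: After setting to minimum: 3 × 33 = 99
Step 4: Unaffected records sum: 333
Step 5: Final sum = 99 + 333 = 432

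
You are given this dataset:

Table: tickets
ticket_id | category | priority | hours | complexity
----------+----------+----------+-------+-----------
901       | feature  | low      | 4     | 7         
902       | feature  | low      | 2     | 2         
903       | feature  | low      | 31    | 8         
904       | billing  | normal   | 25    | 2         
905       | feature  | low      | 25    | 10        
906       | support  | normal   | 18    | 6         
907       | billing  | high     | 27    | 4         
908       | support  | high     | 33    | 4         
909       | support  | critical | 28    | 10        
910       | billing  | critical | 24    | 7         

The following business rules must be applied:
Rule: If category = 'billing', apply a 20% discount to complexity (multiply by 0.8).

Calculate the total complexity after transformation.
57.4

Step 1: Records with category = 'billing' have total complexity = 13
Step 2: Apply multiplier: 13 × 0.8 = 10.4
Step 3: Other records total: 47
Step 4: Final sum = 10.4 + 47 = 57.4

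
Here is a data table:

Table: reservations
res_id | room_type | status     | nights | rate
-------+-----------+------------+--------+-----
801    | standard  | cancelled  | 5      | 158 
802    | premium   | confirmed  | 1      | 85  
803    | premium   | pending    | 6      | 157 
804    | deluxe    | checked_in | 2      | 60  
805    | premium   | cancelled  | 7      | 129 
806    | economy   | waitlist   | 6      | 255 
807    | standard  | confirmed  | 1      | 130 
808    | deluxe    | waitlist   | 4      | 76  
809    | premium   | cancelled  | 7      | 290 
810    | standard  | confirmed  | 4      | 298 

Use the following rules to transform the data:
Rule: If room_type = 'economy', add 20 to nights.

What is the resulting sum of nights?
63

Step 1: Count records where room_type = 'economy': 1
Step 2: Total bonus added: 1 × 20 = 20
Step 3: Original sum of nights: 43
Step 4: Final sum = 43 + 20 = 63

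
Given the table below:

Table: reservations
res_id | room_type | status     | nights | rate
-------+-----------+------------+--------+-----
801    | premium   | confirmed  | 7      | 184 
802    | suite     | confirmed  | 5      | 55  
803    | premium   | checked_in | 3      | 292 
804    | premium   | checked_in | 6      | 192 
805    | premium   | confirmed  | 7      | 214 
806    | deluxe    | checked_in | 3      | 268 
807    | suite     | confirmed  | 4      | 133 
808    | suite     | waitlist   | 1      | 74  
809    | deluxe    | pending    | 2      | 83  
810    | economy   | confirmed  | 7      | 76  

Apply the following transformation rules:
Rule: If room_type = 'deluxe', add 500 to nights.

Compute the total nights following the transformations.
1045

Step 1: Count records where room_type = 'deluxe': 2
Step 2: Total bonus added: 2 × 500 = 1000
Step 3: Original sum of nights: 45
Step 4: Final sum = 45 + 1000 = 1045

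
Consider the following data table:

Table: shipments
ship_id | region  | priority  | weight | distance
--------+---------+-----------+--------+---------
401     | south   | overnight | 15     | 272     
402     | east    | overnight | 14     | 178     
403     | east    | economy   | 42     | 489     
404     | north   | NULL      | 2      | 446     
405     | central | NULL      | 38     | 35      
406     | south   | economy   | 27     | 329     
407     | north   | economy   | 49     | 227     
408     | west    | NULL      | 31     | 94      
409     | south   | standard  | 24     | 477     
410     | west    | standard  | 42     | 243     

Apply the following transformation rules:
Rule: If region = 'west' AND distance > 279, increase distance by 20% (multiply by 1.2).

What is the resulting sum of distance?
2790

Step 1: Find records where region = 'west' AND distance > 279
Step 2: 0 records match, summing to 0
Step 3: After multiplier: 0 × 1.2 = 0.0
Step 4: Unaffected records sum: 2790
Step 5: Final sum = 0.0 + 2790 = 2790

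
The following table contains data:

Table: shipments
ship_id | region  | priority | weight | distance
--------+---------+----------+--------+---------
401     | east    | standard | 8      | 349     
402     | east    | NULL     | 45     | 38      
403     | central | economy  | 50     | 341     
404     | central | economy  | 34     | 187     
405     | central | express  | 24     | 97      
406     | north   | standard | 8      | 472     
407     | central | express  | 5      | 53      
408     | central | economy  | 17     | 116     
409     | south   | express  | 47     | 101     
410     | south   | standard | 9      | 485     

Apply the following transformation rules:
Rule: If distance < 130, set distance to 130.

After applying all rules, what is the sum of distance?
2484

Step 1: 5 records have distance < 130
Step 2: These records originally summed to 405
Step 3: After setting to minimum: 5 × 130 = 650
Step 4: Unaffected records sum: 1834
Step 5: Final sum = 650 + 1834 = 2484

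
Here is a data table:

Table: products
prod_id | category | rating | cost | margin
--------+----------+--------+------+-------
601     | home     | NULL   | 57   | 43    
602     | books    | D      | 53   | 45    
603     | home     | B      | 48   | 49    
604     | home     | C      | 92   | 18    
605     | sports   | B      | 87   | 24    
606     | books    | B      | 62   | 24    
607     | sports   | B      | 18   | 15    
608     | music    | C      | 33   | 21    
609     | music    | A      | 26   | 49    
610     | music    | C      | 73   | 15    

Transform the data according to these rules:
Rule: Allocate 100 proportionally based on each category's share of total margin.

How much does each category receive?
books: 22.77, home: 36.3, music: 28.05, sports: 12.87

Step 1: Calculate total margin = 303
Step 2: Calculate each category's proportion:
  books: 69/303 = 22.77% → 22.77
  home: 110/303 = 36.30% → 36.3
  music: 85/303 = 28.05% → 28.05
  sports: 39/303 = 12.87% → 12.87
Step 3: Verify: sum of allocations ≈ 100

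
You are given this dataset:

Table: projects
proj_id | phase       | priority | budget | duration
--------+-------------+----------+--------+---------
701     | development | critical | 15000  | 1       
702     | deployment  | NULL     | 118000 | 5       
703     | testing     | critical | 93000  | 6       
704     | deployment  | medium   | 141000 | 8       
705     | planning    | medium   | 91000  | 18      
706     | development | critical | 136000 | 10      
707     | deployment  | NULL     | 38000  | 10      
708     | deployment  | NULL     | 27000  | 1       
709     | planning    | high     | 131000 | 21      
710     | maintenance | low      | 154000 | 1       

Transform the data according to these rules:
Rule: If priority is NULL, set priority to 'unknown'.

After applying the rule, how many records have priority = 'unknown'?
3

Step 1: Count records where priority IS NULL
Step 2: Found 3 records with NULL priority
Step 3: These records will have priority set to 'unknown'
Step 4: Records already having priority = 'unknown': 0
Step 5: Answer: 3 + 0 = 3 records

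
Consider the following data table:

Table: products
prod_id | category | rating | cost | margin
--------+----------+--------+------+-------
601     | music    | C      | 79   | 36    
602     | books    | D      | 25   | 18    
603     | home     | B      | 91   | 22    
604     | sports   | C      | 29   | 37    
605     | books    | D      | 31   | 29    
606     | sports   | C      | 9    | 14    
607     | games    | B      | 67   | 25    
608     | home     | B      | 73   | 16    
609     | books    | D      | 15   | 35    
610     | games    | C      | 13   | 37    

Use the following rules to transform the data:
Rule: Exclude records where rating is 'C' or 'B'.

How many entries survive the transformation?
3

Step 1: Count records to exclude
  - 4 (C) + 3 (B) = 7 records
Step 2: Total records: 10
Step 3: Remaining = 10 - 7 = 3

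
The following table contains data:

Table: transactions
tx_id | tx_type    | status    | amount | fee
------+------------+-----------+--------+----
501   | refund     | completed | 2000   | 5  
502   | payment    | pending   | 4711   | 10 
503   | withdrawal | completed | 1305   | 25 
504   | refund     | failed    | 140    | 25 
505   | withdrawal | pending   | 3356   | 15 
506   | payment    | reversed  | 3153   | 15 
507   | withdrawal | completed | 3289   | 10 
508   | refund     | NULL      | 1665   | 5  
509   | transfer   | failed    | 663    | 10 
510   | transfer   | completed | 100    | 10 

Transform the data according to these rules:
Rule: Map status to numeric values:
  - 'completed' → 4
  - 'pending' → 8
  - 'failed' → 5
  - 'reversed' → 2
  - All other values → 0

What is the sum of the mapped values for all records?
44

Step 1: Apply mapping to each record
Step 2: Count by status:
  'completed': 4 records × 4 = 16
  'pending': 2 records × 8 = 16
  'failed': 2 records × 5 = 10
  'reversed': 1 records × 2 = 2
Step 3: Sum all mapped values = 44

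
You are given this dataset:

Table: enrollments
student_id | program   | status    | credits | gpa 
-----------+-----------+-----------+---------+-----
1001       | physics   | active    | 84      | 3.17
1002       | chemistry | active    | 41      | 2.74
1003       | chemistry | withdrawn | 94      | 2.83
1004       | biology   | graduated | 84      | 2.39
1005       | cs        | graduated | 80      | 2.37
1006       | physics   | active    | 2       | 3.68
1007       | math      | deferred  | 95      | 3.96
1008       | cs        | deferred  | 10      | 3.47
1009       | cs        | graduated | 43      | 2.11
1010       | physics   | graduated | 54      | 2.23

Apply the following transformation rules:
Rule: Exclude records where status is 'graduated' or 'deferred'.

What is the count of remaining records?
4

Step 1: Count records to exclude
  - 4 (graduated) + 2 (deferred) = 6 records
Step 2: Total records: 10
Step 3: Remaining = 10 - 6 = 4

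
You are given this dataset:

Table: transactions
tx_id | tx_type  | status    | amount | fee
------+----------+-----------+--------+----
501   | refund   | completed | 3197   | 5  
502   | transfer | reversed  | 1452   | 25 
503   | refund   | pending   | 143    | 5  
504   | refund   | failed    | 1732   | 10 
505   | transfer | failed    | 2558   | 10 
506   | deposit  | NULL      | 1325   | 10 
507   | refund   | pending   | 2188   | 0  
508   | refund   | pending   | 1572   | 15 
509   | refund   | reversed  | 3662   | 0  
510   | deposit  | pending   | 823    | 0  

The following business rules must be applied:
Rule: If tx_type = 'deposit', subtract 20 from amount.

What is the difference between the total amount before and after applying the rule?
40

Step 1: Original sum of amount = 18652
Step 2: 2 records have tx_type = 'deposit'
Step 3: Each affected record changes by -20
Step 4: Total change = 2 × -20 = -40
Step 5: New sum = 18652 + -40 = 18612
Step 6: Difference = |18612 - 18652| = 40
        (Sum decreased by 40)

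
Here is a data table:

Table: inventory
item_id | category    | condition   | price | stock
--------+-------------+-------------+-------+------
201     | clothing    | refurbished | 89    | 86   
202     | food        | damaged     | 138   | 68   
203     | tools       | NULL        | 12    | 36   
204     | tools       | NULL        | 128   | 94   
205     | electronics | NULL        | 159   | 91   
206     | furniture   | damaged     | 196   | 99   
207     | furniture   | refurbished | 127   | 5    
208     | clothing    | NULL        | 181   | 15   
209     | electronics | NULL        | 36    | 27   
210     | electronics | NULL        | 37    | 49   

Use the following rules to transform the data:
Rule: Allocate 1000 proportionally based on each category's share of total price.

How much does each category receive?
clothing: 244.79, electronics: 210.34, food: 125.11, furniture: 292.84, tools: 126.93

Step 1: Calculate total price = 1103
Step 2: Calculate each category's proportion:
  clothing: 270/1103 = 24.48% → 244.79
  electronics: 232/1103 = 21.03% → 210.34
  food: 138/1103 = 12.51% → 125.11
  furniture: 323/1103 = 29.28% → 292.84
  tools: 140/1103 = 12.69% → 126.93
Step 3: Verify: sum of allocations ≈ 1000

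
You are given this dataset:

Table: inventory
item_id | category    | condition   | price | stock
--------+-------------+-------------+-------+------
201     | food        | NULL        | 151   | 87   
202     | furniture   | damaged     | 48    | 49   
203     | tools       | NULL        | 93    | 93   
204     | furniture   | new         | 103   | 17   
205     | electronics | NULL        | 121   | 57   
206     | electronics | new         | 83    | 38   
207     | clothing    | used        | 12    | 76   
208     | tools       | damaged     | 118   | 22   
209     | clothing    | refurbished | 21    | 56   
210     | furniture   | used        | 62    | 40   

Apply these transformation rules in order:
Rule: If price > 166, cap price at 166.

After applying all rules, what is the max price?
151

Step 1: Original maximum price = 151
Step 2: Check cap of 166 against maximum
Step 3: No records exceed the cap (max 151 <= cap 166), so no capping applies
Step 4: Maximum after transformation = 151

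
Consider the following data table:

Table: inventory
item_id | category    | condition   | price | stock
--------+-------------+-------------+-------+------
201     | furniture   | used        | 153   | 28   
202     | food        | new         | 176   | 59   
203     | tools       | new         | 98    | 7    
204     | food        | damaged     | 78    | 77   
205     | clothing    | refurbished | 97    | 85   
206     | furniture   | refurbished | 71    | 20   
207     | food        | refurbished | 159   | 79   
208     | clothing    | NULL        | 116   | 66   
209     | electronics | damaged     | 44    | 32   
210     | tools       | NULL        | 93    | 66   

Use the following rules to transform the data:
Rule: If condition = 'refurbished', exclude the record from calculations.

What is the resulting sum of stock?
335

Step 1: Identify records where condition = 'refurbished'
Step 2: The excluded records sum to 184
Step 3: Original total stock = 519
Step 4: Remaining total = 519 - 184 = 335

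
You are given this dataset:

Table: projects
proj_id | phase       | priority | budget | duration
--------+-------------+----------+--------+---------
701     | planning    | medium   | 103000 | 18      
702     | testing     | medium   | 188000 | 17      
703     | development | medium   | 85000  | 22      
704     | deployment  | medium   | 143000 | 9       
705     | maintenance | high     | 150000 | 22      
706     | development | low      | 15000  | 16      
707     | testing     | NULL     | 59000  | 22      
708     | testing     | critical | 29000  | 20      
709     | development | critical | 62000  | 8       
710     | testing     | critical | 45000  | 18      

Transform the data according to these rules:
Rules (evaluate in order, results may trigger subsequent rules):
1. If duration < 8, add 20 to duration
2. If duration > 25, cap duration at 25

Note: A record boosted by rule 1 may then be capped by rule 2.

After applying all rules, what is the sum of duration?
172

Step 1: Apply rule 1 to records with duration < 8
  - 0 records get bonus of 20
  - Of these, 0 records then exceed 25 and get capped
Step 2: Apply rule 2 to records with duration > 25
  - 0 records (original) are capped
Step 3: Calculate final sum = 172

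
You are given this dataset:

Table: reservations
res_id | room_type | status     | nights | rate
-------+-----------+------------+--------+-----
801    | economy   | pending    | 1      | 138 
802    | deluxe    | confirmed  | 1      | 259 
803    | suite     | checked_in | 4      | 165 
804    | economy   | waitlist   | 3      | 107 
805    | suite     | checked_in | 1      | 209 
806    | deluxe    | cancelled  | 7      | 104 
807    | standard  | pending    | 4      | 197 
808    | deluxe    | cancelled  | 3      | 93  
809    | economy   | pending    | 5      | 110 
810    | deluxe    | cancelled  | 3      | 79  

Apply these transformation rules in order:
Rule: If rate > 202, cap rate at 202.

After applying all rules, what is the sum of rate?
1397

Step 1: 2 records have rate > 202
Step 2: These records originally summed to 468
Step 3: After capping: 2 × 202 = 404
Step 4: Unaffected records sum: 993
Step 5: Final sum = 404 + 993 = 1397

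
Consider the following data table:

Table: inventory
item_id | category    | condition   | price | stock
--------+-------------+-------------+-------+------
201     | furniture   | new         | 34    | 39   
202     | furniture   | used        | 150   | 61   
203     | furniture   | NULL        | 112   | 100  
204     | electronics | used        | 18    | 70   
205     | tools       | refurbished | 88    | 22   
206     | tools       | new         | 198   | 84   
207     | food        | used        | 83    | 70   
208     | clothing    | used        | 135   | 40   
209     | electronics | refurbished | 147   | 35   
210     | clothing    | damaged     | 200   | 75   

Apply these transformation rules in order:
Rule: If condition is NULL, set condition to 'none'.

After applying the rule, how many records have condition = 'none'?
1

Step 1: Count records where condition IS NULL
Step 2: Found 1 records with NULL condition
Step 3: These records will have condition set to 'none'
Step 4: Records already having condition = 'none': 0
Step 5: Answer: 1 + 0 = 1 records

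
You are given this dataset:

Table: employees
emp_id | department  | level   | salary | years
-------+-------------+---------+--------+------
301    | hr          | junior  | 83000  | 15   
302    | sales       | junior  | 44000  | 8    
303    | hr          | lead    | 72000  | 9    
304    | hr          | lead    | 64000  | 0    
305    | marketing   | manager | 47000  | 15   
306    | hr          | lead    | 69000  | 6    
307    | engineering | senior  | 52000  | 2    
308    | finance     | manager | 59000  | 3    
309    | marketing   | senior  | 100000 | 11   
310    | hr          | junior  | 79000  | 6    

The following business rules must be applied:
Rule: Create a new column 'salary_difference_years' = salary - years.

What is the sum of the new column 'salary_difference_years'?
668925

Step 1: For each record, compute salary - years
Example calculations:
  83000 - 15 = 82985
  44000 - 8 = 43992
  72000 - 9 = 71991
  ...
Step 2: Sum all derived values
Step 3: Total = 668925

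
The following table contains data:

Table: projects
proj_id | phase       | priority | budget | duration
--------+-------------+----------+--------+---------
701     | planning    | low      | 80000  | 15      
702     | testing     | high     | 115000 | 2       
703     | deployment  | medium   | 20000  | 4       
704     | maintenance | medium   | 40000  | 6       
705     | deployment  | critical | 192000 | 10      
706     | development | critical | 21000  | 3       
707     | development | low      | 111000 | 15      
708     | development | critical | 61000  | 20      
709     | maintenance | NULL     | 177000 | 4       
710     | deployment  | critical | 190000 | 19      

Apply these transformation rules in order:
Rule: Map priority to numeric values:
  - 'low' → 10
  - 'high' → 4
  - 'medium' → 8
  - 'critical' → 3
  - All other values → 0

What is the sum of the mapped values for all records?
52

Step 1: Apply mapping to each record
Step 2: Count by status:
  'low': 2 records × 10 = 20
  'high': 1 records × 4 = 4
  'medium': 2 records × 8 = 16
  'critical': 4 records × 3 = 12
Step 3: Sum all mapped values = 52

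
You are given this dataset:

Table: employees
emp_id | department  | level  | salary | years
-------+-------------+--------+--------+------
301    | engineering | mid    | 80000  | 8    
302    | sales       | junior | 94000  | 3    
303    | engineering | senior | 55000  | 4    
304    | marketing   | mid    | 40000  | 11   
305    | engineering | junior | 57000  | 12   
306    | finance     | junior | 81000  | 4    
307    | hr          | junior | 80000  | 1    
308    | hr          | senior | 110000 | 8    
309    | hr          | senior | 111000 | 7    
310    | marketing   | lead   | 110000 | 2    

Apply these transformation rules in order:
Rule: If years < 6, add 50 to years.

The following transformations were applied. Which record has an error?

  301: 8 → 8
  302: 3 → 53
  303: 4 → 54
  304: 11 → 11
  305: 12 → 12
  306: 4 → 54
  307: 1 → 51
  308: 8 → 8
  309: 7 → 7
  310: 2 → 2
Record 310 has an error. The correct transformed value should be 52, not 2.

Step 1: Check each record against the rule
Step 2: Record 310 has years = 2
Step 3: Since 2 < 6, the bonus should have been applied
Step 4: Correct value = 52, but claimed value = 2
Conclusion: Record 310 has the error.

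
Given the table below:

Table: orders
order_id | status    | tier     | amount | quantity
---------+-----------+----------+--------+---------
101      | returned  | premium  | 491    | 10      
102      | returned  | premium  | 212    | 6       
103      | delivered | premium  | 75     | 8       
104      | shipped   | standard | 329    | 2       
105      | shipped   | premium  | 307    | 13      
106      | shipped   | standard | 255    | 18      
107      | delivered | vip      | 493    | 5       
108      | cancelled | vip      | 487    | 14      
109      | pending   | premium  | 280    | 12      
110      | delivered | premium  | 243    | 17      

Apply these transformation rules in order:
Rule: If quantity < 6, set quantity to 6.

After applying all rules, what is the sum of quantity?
110

Step 1: 2 records have quantity < 6
Step 2: These records originally summed to 7
Step 3: After setting to minimum: 2 × 6 = 12
Step 4: Unaffected records sum: 98
Step 5: Final sum = 12 + 98 = 110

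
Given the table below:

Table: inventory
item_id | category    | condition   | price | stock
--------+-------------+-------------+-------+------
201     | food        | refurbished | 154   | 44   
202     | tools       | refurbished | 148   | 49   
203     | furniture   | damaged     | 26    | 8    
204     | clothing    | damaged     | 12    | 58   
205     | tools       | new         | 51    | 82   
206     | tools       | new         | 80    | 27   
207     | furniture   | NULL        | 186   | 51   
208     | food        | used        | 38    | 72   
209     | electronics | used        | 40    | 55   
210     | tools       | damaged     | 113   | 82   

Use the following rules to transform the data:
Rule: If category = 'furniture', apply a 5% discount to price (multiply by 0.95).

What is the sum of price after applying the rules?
837.4

Step 1: Records with category = 'furniture' have total price = 212
Step 2: Apply multiplier: 212 × 0.95 = 201.4
Step 3: Other records total: 636
Step 4: Final sum = 201.4 + 636 = 837.4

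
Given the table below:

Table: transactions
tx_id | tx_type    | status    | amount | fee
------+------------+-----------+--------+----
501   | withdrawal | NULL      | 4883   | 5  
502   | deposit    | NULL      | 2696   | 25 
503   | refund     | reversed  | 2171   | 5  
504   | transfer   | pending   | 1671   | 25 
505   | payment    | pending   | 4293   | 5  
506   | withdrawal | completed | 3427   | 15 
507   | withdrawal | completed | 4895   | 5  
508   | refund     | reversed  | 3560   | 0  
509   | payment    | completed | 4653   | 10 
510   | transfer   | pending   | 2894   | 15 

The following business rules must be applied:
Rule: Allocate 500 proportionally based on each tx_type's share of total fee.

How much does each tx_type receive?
deposit: 113.64, payment: 68.18, refund: 22.73, transfer: 181.82, withdrawal: 113.64

Step 1: Calculate total fee = 110
Step 2: Calculate each tx_type's proportion:
  deposit: 25/110 = 22.73% → 113.64
  payment: 15/110 = 13.64% → 68.18
  refund: 5/110 = 4.55% → 22.73
  transfer: 40/110 = 36.36% → 181.82
  withdrawal: 25/110 = 22.73% → 113.64
Step 3: Verify: sum of allocations ≈ 500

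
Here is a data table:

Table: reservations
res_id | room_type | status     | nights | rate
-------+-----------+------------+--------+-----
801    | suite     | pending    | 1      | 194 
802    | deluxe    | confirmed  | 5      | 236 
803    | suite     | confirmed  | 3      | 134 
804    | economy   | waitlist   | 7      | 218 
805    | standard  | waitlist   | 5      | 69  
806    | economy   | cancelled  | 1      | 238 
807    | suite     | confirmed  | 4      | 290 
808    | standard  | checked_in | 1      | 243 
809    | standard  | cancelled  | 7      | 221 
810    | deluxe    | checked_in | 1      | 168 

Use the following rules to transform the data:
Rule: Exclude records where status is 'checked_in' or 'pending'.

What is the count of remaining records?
7

Step 1: Count records to exclude
  - 2 (checked_in) + 1 (pending) = 3 records
Step 2: Total records: 10
Step 3: Remaining = 10 - 3 = 7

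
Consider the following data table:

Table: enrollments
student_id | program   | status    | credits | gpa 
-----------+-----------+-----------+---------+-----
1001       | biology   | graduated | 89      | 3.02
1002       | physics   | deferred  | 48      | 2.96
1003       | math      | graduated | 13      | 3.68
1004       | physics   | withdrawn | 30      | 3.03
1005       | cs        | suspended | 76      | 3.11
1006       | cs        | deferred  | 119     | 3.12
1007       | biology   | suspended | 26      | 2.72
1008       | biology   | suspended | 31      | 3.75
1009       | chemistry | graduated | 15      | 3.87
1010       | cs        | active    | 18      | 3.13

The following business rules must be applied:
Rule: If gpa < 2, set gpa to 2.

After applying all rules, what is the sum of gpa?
32.39

Step 1: 0 records have gpa < 2
Step 2: These records originally summed to 0
Step 3: After setting to minimum: 0 × 2 = 0
Step 4: Unaffected records sum: 32.39
Step 5: Final sum = 0 + 32.39 = 32.39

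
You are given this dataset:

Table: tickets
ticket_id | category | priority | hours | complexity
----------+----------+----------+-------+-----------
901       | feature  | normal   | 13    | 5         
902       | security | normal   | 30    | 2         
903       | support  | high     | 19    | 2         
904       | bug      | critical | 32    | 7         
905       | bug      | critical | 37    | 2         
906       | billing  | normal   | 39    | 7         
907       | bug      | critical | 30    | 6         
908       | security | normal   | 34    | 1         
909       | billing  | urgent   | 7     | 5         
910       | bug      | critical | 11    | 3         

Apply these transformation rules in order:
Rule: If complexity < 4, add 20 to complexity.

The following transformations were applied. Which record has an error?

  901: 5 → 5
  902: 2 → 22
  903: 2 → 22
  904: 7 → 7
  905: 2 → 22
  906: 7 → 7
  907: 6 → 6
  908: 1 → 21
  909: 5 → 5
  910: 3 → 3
Record 910 has an error. The correct transformed value should be 23, not 3.

Step 1: Check each record against the rule
Step 2: Record 910 has complexity = 3
Step 3: Since 3 < 4, the bonus should have been applied
Step 4: Correct value = 23, but claimed value = 3
Conclusion: Record 910 has the error.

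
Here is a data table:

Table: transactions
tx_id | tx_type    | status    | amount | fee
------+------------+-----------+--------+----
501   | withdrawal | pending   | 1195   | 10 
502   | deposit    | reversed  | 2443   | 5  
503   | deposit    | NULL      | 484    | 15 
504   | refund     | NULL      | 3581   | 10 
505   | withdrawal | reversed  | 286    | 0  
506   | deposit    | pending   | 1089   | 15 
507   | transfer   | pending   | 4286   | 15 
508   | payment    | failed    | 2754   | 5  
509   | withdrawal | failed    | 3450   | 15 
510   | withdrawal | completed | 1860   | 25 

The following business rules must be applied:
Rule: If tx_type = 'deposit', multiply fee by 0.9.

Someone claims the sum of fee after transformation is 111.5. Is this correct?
Yes, the result is correct.

Step 1: Calculate the correct sum after transformation
Step 2: Apply multiplier 0.9 to records where tx_type = 'deposit'
Step 3: Correct result = 111.5
Step 4: Claimed result = 111.5
Step 5: 111.5 = 111.5 ✓
Conclusion: The claimed result is correct.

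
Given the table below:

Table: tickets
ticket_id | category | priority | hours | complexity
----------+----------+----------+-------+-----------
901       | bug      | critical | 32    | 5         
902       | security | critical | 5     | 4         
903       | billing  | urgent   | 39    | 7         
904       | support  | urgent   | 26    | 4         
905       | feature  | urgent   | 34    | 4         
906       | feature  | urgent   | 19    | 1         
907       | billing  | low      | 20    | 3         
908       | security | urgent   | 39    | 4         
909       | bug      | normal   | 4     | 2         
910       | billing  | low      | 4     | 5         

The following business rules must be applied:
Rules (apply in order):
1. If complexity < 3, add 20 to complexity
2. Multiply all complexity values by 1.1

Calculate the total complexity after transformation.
86.9

Step 1: Apply Rule 1 - Add 20 to records with complexity < 3
  - 2 records affected: 3 + (2 × 20) = 43
  - Unaffected records: 36
  - Sum after Rule 1: 79
Step 2: Apply Rule 2 - Multiply all by 1.1
  - 79 × 1.1 = 86.9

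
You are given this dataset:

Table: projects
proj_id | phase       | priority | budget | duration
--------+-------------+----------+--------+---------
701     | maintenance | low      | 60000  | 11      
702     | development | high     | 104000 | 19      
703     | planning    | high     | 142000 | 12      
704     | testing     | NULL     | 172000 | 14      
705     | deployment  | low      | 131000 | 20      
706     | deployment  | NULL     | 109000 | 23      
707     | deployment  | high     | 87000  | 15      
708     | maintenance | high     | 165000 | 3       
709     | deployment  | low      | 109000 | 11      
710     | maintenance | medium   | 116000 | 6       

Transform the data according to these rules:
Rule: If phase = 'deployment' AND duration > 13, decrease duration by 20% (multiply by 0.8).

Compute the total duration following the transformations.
122.4

Step 1: Find records where phase = 'deployment' AND duration > 13
Step 2: 3 records match, summing to 58
Step 3: After multiplier: 58 × 0.8 = 46.4
Step 4: Unaffected records sum: 76
Step 5: Final sum = 46.4 + 76 = 122.4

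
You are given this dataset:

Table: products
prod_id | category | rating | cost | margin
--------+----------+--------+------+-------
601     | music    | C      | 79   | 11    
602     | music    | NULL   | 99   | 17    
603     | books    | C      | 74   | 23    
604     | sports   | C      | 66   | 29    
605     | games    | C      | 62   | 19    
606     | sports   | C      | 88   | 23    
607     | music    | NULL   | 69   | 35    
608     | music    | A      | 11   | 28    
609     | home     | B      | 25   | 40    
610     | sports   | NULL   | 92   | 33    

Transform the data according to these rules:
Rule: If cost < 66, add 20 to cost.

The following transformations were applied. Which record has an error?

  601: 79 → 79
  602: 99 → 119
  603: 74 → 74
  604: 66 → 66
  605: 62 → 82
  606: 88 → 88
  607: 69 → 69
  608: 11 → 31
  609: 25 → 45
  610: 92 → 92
Record 602 has an error. The correct transformed value should be 99, not 119.

Step 1: Check each record against the rule
Step 2: Record 602 has cost = 99
Step 3: Since 99 >= 66, the bonus should not have been applied
Step 4: Correct value = 99, but claimed value = 119
Conclusion: Record 602 has the error.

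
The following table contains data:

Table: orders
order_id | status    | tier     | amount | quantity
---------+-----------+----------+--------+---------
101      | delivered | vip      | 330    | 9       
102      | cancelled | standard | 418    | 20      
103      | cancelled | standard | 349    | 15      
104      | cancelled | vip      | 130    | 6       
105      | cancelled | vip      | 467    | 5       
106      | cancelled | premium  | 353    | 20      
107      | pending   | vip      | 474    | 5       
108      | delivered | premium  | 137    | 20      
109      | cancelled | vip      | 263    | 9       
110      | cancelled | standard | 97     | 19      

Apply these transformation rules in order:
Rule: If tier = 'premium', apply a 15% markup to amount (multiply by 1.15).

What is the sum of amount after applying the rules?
3091.5

Step 1: Records with tier = 'premium' have total amount = 490
Step 2: Apply multiplier: 490 × 1.15 = 563.5
Step 3: Other records total: 2528
Step 4: Final sum = 563.5 + 2528 = 3091.5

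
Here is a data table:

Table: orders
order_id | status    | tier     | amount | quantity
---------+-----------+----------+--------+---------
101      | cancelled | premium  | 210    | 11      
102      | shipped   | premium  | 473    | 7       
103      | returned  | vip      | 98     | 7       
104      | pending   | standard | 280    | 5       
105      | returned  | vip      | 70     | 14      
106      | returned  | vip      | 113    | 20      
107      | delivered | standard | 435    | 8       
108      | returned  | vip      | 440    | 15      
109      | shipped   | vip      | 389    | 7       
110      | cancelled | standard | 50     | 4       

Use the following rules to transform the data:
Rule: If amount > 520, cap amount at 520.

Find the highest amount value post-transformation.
473

Step 1: Original maximum amount = 473
Step 2: Check cap of 520 against maximum
Step 3: No records exceed the cap (max 473 <= cap 520), so no capping applies
Step 4: Maximum after transformation = 473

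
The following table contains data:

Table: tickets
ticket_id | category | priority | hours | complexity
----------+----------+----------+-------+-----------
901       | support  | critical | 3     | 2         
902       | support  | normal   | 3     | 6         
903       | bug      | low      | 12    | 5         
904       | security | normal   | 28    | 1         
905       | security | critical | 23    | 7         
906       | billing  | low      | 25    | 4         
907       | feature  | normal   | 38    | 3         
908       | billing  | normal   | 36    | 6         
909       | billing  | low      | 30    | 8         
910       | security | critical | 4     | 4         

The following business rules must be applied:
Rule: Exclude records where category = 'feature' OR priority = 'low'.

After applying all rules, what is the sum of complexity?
26

Step 1: Find records where category = 'feature' OR priority = 'low'
Step 2: 4 records match, summing to 20
Step 3: Original sum: 46
Step 4: Remaining sum = 46 - 20 = 26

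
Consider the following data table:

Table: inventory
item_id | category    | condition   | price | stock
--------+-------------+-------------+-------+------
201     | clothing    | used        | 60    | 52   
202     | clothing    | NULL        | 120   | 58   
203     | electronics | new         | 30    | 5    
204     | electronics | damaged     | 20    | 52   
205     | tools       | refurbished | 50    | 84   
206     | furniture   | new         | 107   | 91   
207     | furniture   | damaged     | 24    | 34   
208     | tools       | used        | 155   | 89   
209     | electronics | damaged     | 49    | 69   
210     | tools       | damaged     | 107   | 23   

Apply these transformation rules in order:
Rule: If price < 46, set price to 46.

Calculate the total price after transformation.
786

Step 1: 3 records have price < 46
Step 2: These records originally summed to 74
Step 3: After setting to minimum: 3 × 46 = 138
Step 4: Unaffected records sum: 648
Step 5: Final sum = 138 + 648 = 786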